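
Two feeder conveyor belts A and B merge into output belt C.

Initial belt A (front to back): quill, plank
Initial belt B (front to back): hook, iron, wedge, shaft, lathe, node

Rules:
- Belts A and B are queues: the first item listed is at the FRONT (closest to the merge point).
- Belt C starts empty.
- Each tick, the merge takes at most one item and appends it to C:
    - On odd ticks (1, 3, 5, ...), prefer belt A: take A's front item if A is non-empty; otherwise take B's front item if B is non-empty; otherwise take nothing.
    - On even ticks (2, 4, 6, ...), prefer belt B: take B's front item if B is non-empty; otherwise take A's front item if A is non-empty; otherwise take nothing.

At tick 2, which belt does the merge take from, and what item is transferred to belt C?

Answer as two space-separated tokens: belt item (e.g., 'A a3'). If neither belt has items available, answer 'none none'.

Answer: B hook

Derivation:
Tick 1: prefer A, take quill from A; A=[plank] B=[hook,iron,wedge,shaft,lathe,node] C=[quill]
Tick 2: prefer B, take hook from B; A=[plank] B=[iron,wedge,shaft,lathe,node] C=[quill,hook]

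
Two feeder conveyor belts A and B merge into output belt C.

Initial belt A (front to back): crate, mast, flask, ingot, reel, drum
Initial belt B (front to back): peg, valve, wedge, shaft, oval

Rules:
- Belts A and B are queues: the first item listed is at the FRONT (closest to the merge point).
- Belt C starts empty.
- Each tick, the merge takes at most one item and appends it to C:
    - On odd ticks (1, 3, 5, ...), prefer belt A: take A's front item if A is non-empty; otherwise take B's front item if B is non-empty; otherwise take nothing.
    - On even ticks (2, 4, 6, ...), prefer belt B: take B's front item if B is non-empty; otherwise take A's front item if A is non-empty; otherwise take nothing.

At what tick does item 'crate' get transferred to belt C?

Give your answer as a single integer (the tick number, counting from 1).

Answer: 1

Derivation:
Tick 1: prefer A, take crate from A; A=[mast,flask,ingot,reel,drum] B=[peg,valve,wedge,shaft,oval] C=[crate]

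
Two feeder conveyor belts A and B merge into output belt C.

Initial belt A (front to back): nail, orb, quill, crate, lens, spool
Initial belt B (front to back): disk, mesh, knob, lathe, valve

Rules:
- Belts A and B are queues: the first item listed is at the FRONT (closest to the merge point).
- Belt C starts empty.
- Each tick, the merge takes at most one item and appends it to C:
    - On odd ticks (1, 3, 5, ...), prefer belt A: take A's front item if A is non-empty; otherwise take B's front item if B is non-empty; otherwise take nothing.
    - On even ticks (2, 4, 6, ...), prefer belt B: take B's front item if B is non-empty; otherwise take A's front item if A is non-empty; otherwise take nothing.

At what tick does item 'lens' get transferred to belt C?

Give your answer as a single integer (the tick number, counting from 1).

Tick 1: prefer A, take nail from A; A=[orb,quill,crate,lens,spool] B=[disk,mesh,knob,lathe,valve] C=[nail]
Tick 2: prefer B, take disk from B; A=[orb,quill,crate,lens,spool] B=[mesh,knob,lathe,valve] C=[nail,disk]
Tick 3: prefer A, take orb from A; A=[quill,crate,lens,spool] B=[mesh,knob,lathe,valve] C=[nail,disk,orb]
Tick 4: prefer B, take mesh from B; A=[quill,crate,lens,spool] B=[knob,lathe,valve] C=[nail,disk,orb,mesh]
Tick 5: prefer A, take quill from A; A=[crate,lens,spool] B=[knob,lathe,valve] C=[nail,disk,orb,mesh,quill]
Tick 6: prefer B, take knob from B; A=[crate,lens,spool] B=[lathe,valve] C=[nail,disk,orb,mesh,quill,knob]
Tick 7: prefer A, take crate from A; A=[lens,spool] B=[lathe,valve] C=[nail,disk,orb,mesh,quill,knob,crate]
Tick 8: prefer B, take lathe from B; A=[lens,spool] B=[valve] C=[nail,disk,orb,mesh,quill,knob,crate,lathe]
Tick 9: prefer A, take lens from A; A=[spool] B=[valve] C=[nail,disk,orb,mesh,quill,knob,crate,lathe,lens]

Answer: 9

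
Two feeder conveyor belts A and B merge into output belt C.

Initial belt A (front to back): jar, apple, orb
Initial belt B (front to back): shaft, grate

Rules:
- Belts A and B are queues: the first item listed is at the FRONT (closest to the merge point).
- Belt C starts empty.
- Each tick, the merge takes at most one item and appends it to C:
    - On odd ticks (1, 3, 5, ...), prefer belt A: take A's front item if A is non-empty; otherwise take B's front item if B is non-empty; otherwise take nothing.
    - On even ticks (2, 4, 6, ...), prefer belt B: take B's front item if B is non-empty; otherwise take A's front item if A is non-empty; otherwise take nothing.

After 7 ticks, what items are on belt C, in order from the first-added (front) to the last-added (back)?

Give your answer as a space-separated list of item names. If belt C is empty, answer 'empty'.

Answer: jar shaft apple grate orb

Derivation:
Tick 1: prefer A, take jar from A; A=[apple,orb] B=[shaft,grate] C=[jar]
Tick 2: prefer B, take shaft from B; A=[apple,orb] B=[grate] C=[jar,shaft]
Tick 3: prefer A, take apple from A; A=[orb] B=[grate] C=[jar,shaft,apple]
Tick 4: prefer B, take grate from B; A=[orb] B=[-] C=[jar,shaft,apple,grate]
Tick 5: prefer A, take orb from A; A=[-] B=[-] C=[jar,shaft,apple,grate,orb]
Tick 6: prefer B, both empty, nothing taken; A=[-] B=[-] C=[jar,shaft,apple,grate,orb]
Tick 7: prefer A, both empty, nothing taken; A=[-] B=[-] C=[jar,shaft,apple,grate,orb]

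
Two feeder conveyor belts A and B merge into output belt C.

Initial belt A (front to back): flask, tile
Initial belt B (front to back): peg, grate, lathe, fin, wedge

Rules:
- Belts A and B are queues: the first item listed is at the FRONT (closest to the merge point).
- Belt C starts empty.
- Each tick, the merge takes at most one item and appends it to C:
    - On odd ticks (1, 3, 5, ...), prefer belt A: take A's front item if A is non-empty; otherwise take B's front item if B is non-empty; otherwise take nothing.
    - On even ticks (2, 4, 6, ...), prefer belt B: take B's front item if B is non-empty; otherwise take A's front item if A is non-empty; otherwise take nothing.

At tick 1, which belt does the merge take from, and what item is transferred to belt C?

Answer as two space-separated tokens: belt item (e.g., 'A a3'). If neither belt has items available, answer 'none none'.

Answer: A flask

Derivation:
Tick 1: prefer A, take flask from A; A=[tile] B=[peg,grate,lathe,fin,wedge] C=[flask]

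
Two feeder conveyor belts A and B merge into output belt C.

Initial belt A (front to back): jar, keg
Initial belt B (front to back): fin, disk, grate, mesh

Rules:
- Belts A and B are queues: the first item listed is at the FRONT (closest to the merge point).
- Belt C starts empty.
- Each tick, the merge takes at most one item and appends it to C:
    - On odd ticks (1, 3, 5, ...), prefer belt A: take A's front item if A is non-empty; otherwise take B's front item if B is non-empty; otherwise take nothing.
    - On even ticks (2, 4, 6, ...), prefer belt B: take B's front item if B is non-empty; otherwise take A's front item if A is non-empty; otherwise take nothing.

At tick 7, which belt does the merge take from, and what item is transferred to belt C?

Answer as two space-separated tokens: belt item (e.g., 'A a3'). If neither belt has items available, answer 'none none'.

Tick 1: prefer A, take jar from A; A=[keg] B=[fin,disk,grate,mesh] C=[jar]
Tick 2: prefer B, take fin from B; A=[keg] B=[disk,grate,mesh] C=[jar,fin]
Tick 3: prefer A, take keg from A; A=[-] B=[disk,grate,mesh] C=[jar,fin,keg]
Tick 4: prefer B, take disk from B; A=[-] B=[grate,mesh] C=[jar,fin,keg,disk]
Tick 5: prefer A, take grate from B; A=[-] B=[mesh] C=[jar,fin,keg,disk,grate]
Tick 6: prefer B, take mesh from B; A=[-] B=[-] C=[jar,fin,keg,disk,grate,mesh]
Tick 7: prefer A, both empty, nothing taken; A=[-] B=[-] C=[jar,fin,keg,disk,grate,mesh]

Answer: none none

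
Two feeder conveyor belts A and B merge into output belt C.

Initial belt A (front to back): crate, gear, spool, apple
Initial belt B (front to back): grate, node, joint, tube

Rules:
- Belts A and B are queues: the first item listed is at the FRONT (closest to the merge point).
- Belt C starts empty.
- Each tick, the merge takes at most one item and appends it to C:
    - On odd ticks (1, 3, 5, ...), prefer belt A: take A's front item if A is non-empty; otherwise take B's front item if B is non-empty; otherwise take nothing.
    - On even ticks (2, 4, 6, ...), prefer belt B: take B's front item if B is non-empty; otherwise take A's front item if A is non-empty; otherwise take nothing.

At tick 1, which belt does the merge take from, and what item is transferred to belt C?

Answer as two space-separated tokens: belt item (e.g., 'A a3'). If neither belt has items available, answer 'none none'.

Answer: A crate

Derivation:
Tick 1: prefer A, take crate from A; A=[gear,spool,apple] B=[grate,node,joint,tube] C=[crate]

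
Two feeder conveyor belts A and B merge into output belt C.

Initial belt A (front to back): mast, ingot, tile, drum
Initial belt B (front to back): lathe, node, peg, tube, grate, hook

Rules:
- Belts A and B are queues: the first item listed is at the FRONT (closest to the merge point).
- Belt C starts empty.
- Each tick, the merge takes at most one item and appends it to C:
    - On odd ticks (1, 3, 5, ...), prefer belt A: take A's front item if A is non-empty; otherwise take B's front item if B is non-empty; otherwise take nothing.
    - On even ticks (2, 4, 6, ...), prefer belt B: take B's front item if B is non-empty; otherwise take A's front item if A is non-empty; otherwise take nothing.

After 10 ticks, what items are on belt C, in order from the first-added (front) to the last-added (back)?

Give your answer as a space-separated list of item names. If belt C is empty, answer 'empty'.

Tick 1: prefer A, take mast from A; A=[ingot,tile,drum] B=[lathe,node,peg,tube,grate,hook] C=[mast]
Tick 2: prefer B, take lathe from B; A=[ingot,tile,drum] B=[node,peg,tube,grate,hook] C=[mast,lathe]
Tick 3: prefer A, take ingot from A; A=[tile,drum] B=[node,peg,tube,grate,hook] C=[mast,lathe,ingot]
Tick 4: prefer B, take node from B; A=[tile,drum] B=[peg,tube,grate,hook] C=[mast,lathe,ingot,node]
Tick 5: prefer A, take tile from A; A=[drum] B=[peg,tube,grate,hook] C=[mast,lathe,ingot,node,tile]
Tick 6: prefer B, take peg from B; A=[drum] B=[tube,grate,hook] C=[mast,lathe,ingot,node,tile,peg]
Tick 7: prefer A, take drum from A; A=[-] B=[tube,grate,hook] C=[mast,lathe,ingot,node,tile,peg,drum]
Tick 8: prefer B, take tube from B; A=[-] B=[grate,hook] C=[mast,lathe,ingot,node,tile,peg,drum,tube]
Tick 9: prefer A, take grate from B; A=[-] B=[hook] C=[mast,lathe,ingot,node,tile,peg,drum,tube,grate]
Tick 10: prefer B, take hook from B; A=[-] B=[-] C=[mast,lathe,ingot,node,tile,peg,drum,tube,grate,hook]

Answer: mast lathe ingot node tile peg drum tube grate hook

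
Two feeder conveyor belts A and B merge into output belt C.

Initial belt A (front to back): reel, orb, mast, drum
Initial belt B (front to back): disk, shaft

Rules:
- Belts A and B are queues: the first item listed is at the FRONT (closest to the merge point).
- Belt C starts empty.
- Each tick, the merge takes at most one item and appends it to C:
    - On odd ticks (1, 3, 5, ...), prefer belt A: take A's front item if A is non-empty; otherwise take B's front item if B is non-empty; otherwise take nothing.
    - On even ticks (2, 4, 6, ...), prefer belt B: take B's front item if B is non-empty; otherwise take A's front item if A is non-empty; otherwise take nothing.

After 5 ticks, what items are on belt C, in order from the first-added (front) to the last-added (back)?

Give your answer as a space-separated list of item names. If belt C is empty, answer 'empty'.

Answer: reel disk orb shaft mast

Derivation:
Tick 1: prefer A, take reel from A; A=[orb,mast,drum] B=[disk,shaft] C=[reel]
Tick 2: prefer B, take disk from B; A=[orb,mast,drum] B=[shaft] C=[reel,disk]
Tick 3: prefer A, take orb from A; A=[mast,drum] B=[shaft] C=[reel,disk,orb]
Tick 4: prefer B, take shaft from B; A=[mast,drum] B=[-] C=[reel,disk,orb,shaft]
Tick 5: prefer A, take mast from A; A=[drum] B=[-] C=[reel,disk,orb,shaft,mast]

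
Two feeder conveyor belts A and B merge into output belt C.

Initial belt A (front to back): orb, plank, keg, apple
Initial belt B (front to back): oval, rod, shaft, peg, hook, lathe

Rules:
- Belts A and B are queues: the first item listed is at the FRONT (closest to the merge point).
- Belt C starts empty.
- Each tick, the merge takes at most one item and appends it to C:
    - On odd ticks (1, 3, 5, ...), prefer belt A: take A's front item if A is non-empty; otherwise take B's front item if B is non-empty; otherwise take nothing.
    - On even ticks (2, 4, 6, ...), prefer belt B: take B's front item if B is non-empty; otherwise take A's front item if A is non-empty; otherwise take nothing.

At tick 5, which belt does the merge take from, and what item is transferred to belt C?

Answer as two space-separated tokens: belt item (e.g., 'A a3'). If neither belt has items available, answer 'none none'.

Answer: A keg

Derivation:
Tick 1: prefer A, take orb from A; A=[plank,keg,apple] B=[oval,rod,shaft,peg,hook,lathe] C=[orb]
Tick 2: prefer B, take oval from B; A=[plank,keg,apple] B=[rod,shaft,peg,hook,lathe] C=[orb,oval]
Tick 3: prefer A, take plank from A; A=[keg,apple] B=[rod,shaft,peg,hook,lathe] C=[orb,oval,plank]
Tick 4: prefer B, take rod from B; A=[keg,apple] B=[shaft,peg,hook,lathe] C=[orb,oval,plank,rod]
Tick 5: prefer A, take keg from A; A=[apple] B=[shaft,peg,hook,lathe] C=[orb,oval,plank,rod,keg]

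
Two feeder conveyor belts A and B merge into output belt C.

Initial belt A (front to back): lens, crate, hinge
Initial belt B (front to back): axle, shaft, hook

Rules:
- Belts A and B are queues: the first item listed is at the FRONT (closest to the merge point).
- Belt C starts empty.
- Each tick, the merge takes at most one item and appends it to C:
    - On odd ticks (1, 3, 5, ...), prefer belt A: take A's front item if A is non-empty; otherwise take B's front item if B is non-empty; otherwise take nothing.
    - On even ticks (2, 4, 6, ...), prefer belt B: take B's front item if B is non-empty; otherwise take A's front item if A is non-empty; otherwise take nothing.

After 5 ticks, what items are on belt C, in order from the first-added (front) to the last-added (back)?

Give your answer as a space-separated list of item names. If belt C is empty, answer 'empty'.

Tick 1: prefer A, take lens from A; A=[crate,hinge] B=[axle,shaft,hook] C=[lens]
Tick 2: prefer B, take axle from B; A=[crate,hinge] B=[shaft,hook] C=[lens,axle]
Tick 3: prefer A, take crate from A; A=[hinge] B=[shaft,hook] C=[lens,axle,crate]
Tick 4: prefer B, take shaft from B; A=[hinge] B=[hook] C=[lens,axle,crate,shaft]
Tick 5: prefer A, take hinge from A; A=[-] B=[hook] C=[lens,axle,crate,shaft,hinge]

Answer: lens axle crate shaft hinge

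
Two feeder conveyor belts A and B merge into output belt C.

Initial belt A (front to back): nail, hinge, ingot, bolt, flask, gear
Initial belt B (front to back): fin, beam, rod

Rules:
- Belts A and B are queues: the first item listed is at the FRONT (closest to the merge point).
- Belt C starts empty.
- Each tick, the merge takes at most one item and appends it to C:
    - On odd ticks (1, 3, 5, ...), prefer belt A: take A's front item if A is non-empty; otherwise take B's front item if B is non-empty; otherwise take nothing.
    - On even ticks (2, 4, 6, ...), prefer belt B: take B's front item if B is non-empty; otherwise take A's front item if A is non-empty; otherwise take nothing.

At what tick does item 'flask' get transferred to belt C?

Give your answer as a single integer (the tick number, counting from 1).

Answer: 8

Derivation:
Tick 1: prefer A, take nail from A; A=[hinge,ingot,bolt,flask,gear] B=[fin,beam,rod] C=[nail]
Tick 2: prefer B, take fin from B; A=[hinge,ingot,bolt,flask,gear] B=[beam,rod] C=[nail,fin]
Tick 3: prefer A, take hinge from A; A=[ingot,bolt,flask,gear] B=[beam,rod] C=[nail,fin,hinge]
Tick 4: prefer B, take beam from B; A=[ingot,bolt,flask,gear] B=[rod] C=[nail,fin,hinge,beam]
Tick 5: prefer A, take ingot from A; A=[bolt,flask,gear] B=[rod] C=[nail,fin,hinge,beam,ingot]
Tick 6: prefer B, take rod from B; A=[bolt,flask,gear] B=[-] C=[nail,fin,hinge,beam,ingot,rod]
Tick 7: prefer A, take bolt from A; A=[flask,gear] B=[-] C=[nail,fin,hinge,beam,ingot,rod,bolt]
Tick 8: prefer B, take flask from A; A=[gear] B=[-] C=[nail,fin,hinge,beam,ingot,rod,bolt,flask]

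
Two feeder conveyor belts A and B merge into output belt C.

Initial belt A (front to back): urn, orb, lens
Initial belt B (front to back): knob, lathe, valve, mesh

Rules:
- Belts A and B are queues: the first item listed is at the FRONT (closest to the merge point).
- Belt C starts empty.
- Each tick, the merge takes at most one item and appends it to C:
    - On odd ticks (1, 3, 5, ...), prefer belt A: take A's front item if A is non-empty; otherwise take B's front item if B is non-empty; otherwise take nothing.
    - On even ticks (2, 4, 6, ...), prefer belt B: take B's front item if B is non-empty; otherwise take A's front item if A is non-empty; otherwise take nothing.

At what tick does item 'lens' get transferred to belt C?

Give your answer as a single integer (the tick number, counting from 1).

Tick 1: prefer A, take urn from A; A=[orb,lens] B=[knob,lathe,valve,mesh] C=[urn]
Tick 2: prefer B, take knob from B; A=[orb,lens] B=[lathe,valve,mesh] C=[urn,knob]
Tick 3: prefer A, take orb from A; A=[lens] B=[lathe,valve,mesh] C=[urn,knob,orb]
Tick 4: prefer B, take lathe from B; A=[lens] B=[valve,mesh] C=[urn,knob,orb,lathe]
Tick 5: prefer A, take lens from A; A=[-] B=[valve,mesh] C=[urn,knob,orb,lathe,lens]

Answer: 5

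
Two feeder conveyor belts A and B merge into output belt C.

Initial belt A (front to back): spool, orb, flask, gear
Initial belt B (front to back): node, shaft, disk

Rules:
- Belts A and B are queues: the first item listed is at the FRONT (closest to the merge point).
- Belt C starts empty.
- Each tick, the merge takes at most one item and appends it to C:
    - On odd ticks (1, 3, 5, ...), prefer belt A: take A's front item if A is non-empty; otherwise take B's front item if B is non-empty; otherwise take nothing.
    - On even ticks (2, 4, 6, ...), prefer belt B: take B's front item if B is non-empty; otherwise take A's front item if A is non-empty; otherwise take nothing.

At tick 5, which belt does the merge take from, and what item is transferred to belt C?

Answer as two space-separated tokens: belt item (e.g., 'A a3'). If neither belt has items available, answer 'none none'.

Tick 1: prefer A, take spool from A; A=[orb,flask,gear] B=[node,shaft,disk] C=[spool]
Tick 2: prefer B, take node from B; A=[orb,flask,gear] B=[shaft,disk] C=[spool,node]
Tick 3: prefer A, take orb from A; A=[flask,gear] B=[shaft,disk] C=[spool,node,orb]
Tick 4: prefer B, take shaft from B; A=[flask,gear] B=[disk] C=[spool,node,orb,shaft]
Tick 5: prefer A, take flask from A; A=[gear] B=[disk] C=[spool,node,orb,shaft,flask]

Answer: A flask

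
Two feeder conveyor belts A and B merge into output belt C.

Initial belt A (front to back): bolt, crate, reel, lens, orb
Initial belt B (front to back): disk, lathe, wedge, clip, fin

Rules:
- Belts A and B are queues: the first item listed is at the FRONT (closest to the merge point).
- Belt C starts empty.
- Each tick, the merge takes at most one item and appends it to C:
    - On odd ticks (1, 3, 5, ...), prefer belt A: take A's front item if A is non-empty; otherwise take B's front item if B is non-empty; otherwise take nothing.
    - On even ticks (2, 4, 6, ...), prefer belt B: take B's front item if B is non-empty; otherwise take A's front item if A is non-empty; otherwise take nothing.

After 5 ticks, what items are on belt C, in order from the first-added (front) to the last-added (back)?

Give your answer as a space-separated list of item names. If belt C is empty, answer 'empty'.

Tick 1: prefer A, take bolt from A; A=[crate,reel,lens,orb] B=[disk,lathe,wedge,clip,fin] C=[bolt]
Tick 2: prefer B, take disk from B; A=[crate,reel,lens,orb] B=[lathe,wedge,clip,fin] C=[bolt,disk]
Tick 3: prefer A, take crate from A; A=[reel,lens,orb] B=[lathe,wedge,clip,fin] C=[bolt,disk,crate]
Tick 4: prefer B, take lathe from B; A=[reel,lens,orb] B=[wedge,clip,fin] C=[bolt,disk,crate,lathe]
Tick 5: prefer A, take reel from A; A=[lens,orb] B=[wedge,clip,fin] C=[bolt,disk,crate,lathe,reel]

Answer: bolt disk crate lathe reel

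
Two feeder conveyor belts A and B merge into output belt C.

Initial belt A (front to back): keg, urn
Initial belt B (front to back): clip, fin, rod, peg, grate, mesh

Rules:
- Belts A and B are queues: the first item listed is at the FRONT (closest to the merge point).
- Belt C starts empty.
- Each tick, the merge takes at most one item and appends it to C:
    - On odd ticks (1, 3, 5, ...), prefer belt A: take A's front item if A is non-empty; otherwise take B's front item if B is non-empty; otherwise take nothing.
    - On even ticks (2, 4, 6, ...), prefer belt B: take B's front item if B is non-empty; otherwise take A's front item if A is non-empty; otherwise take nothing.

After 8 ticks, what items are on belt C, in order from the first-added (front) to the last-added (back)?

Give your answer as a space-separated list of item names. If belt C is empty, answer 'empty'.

Tick 1: prefer A, take keg from A; A=[urn] B=[clip,fin,rod,peg,grate,mesh] C=[keg]
Tick 2: prefer B, take clip from B; A=[urn] B=[fin,rod,peg,grate,mesh] C=[keg,clip]
Tick 3: prefer A, take urn from A; A=[-] B=[fin,rod,peg,grate,mesh] C=[keg,clip,urn]
Tick 4: prefer B, take fin from B; A=[-] B=[rod,peg,grate,mesh] C=[keg,clip,urn,fin]
Tick 5: prefer A, take rod from B; A=[-] B=[peg,grate,mesh] C=[keg,clip,urn,fin,rod]
Tick 6: prefer B, take peg from B; A=[-] B=[grate,mesh] C=[keg,clip,urn,fin,rod,peg]
Tick 7: prefer A, take grate from B; A=[-] B=[mesh] C=[keg,clip,urn,fin,rod,peg,grate]
Tick 8: prefer B, take mesh from B; A=[-] B=[-] C=[keg,clip,urn,fin,rod,peg,grate,mesh]

Answer: keg clip urn fin rod peg grate mesh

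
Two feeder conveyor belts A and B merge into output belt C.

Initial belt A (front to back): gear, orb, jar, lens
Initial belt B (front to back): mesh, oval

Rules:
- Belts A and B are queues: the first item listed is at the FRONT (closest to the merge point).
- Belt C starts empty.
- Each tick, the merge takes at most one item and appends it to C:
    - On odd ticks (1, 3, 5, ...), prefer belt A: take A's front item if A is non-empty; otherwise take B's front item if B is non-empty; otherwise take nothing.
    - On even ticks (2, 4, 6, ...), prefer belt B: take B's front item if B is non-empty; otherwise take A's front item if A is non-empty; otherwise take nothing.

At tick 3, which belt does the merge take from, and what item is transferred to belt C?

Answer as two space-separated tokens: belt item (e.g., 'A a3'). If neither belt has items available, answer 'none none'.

Tick 1: prefer A, take gear from A; A=[orb,jar,lens] B=[mesh,oval] C=[gear]
Tick 2: prefer B, take mesh from B; A=[orb,jar,lens] B=[oval] C=[gear,mesh]
Tick 3: prefer A, take orb from A; A=[jar,lens] B=[oval] C=[gear,mesh,orb]

Answer: A orb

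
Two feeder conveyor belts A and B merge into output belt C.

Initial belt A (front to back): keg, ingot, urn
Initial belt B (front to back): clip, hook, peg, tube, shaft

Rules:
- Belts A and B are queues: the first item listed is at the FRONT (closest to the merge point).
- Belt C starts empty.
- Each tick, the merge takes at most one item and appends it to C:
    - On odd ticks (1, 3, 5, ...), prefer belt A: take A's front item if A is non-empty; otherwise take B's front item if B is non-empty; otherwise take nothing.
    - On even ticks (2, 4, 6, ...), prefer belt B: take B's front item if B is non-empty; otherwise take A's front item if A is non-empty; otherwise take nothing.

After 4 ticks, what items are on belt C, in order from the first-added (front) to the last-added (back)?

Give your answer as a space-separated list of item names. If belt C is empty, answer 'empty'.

Answer: keg clip ingot hook

Derivation:
Tick 1: prefer A, take keg from A; A=[ingot,urn] B=[clip,hook,peg,tube,shaft] C=[keg]
Tick 2: prefer B, take clip from B; A=[ingot,urn] B=[hook,peg,tube,shaft] C=[keg,clip]
Tick 3: prefer A, take ingot from A; A=[urn] B=[hook,peg,tube,shaft] C=[keg,clip,ingot]
Tick 4: prefer B, take hook from B; A=[urn] B=[peg,tube,shaft] C=[keg,clip,ingot,hook]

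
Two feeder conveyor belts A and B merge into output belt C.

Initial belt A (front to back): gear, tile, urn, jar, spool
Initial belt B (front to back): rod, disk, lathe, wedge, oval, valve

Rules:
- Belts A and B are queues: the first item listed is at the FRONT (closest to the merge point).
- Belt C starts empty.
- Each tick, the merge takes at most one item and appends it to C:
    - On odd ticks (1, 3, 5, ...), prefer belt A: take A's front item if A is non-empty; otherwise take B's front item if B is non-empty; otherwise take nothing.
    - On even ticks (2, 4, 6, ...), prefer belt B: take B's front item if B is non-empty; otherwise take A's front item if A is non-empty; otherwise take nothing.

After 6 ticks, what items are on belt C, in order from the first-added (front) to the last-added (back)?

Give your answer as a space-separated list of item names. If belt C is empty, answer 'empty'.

Answer: gear rod tile disk urn lathe

Derivation:
Tick 1: prefer A, take gear from A; A=[tile,urn,jar,spool] B=[rod,disk,lathe,wedge,oval,valve] C=[gear]
Tick 2: prefer B, take rod from B; A=[tile,urn,jar,spool] B=[disk,lathe,wedge,oval,valve] C=[gear,rod]
Tick 3: prefer A, take tile from A; A=[urn,jar,spool] B=[disk,lathe,wedge,oval,valve] C=[gear,rod,tile]
Tick 4: prefer B, take disk from B; A=[urn,jar,spool] B=[lathe,wedge,oval,valve] C=[gear,rod,tile,disk]
Tick 5: prefer A, take urn from A; A=[jar,spool] B=[lathe,wedge,oval,valve] C=[gear,rod,tile,disk,urn]
Tick 6: prefer B, take lathe from B; A=[jar,spool] B=[wedge,oval,valve] C=[gear,rod,tile,disk,urn,lathe]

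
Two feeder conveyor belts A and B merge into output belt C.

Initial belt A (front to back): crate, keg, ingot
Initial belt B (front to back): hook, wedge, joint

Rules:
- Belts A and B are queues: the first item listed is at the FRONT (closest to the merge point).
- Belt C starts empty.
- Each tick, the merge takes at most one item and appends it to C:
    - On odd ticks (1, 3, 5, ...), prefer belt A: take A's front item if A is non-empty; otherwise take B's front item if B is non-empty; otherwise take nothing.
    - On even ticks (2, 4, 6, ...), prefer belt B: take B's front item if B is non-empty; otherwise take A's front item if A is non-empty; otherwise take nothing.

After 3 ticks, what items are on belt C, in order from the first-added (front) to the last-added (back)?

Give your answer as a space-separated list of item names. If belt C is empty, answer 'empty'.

Answer: crate hook keg

Derivation:
Tick 1: prefer A, take crate from A; A=[keg,ingot] B=[hook,wedge,joint] C=[crate]
Tick 2: prefer B, take hook from B; A=[keg,ingot] B=[wedge,joint] C=[crate,hook]
Tick 3: prefer A, take keg from A; A=[ingot] B=[wedge,joint] C=[crate,hook,keg]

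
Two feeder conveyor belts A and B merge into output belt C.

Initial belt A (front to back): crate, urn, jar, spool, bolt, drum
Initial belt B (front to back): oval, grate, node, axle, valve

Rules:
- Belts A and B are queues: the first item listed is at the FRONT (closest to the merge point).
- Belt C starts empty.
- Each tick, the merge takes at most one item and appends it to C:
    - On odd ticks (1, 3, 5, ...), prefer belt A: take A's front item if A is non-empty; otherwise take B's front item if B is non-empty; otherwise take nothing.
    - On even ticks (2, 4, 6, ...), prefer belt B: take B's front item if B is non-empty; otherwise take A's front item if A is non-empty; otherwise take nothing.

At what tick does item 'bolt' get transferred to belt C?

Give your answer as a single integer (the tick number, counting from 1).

Tick 1: prefer A, take crate from A; A=[urn,jar,spool,bolt,drum] B=[oval,grate,node,axle,valve] C=[crate]
Tick 2: prefer B, take oval from B; A=[urn,jar,spool,bolt,drum] B=[grate,node,axle,valve] C=[crate,oval]
Tick 3: prefer A, take urn from A; A=[jar,spool,bolt,drum] B=[grate,node,axle,valve] C=[crate,oval,urn]
Tick 4: prefer B, take grate from B; A=[jar,spool,bolt,drum] B=[node,axle,valve] C=[crate,oval,urn,grate]
Tick 5: prefer A, take jar from A; A=[spool,bolt,drum] B=[node,axle,valve] C=[crate,oval,urn,grate,jar]
Tick 6: prefer B, take node from B; A=[spool,bolt,drum] B=[axle,valve] C=[crate,oval,urn,grate,jar,node]
Tick 7: prefer A, take spool from A; A=[bolt,drum] B=[axle,valve] C=[crate,oval,urn,grate,jar,node,spool]
Tick 8: prefer B, take axle from B; A=[bolt,drum] B=[valve] C=[crate,oval,urn,grate,jar,node,spool,axle]
Tick 9: prefer A, take bolt from A; A=[drum] B=[valve] C=[crate,oval,urn,grate,jar,node,spool,axle,bolt]

Answer: 9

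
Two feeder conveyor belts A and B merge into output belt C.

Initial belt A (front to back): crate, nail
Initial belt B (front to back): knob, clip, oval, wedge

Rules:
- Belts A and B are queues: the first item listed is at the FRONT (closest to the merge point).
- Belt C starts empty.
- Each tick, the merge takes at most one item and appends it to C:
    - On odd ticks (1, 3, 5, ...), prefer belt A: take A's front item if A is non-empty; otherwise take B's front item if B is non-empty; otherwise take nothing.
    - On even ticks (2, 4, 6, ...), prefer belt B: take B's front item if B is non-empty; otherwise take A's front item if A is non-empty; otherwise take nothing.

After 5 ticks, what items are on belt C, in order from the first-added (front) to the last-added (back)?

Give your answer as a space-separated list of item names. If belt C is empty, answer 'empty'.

Answer: crate knob nail clip oval

Derivation:
Tick 1: prefer A, take crate from A; A=[nail] B=[knob,clip,oval,wedge] C=[crate]
Tick 2: prefer B, take knob from B; A=[nail] B=[clip,oval,wedge] C=[crate,knob]
Tick 3: prefer A, take nail from A; A=[-] B=[clip,oval,wedge] C=[crate,knob,nail]
Tick 4: prefer B, take clip from B; A=[-] B=[oval,wedge] C=[crate,knob,nail,clip]
Tick 5: prefer A, take oval from B; A=[-] B=[wedge] C=[crate,knob,nail,clip,oval]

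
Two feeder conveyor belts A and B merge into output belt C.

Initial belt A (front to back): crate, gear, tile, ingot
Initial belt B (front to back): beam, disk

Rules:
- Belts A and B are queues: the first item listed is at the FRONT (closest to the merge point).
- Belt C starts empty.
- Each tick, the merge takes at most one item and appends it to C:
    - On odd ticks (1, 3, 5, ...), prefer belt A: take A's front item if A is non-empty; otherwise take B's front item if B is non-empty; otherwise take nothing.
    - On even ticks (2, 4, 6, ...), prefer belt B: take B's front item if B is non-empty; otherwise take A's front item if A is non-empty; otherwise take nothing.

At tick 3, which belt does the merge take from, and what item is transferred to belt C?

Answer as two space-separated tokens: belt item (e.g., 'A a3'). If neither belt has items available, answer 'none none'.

Tick 1: prefer A, take crate from A; A=[gear,tile,ingot] B=[beam,disk] C=[crate]
Tick 2: prefer B, take beam from B; A=[gear,tile,ingot] B=[disk] C=[crate,beam]
Tick 3: prefer A, take gear from A; A=[tile,ingot] B=[disk] C=[crate,beam,gear]

Answer: A gear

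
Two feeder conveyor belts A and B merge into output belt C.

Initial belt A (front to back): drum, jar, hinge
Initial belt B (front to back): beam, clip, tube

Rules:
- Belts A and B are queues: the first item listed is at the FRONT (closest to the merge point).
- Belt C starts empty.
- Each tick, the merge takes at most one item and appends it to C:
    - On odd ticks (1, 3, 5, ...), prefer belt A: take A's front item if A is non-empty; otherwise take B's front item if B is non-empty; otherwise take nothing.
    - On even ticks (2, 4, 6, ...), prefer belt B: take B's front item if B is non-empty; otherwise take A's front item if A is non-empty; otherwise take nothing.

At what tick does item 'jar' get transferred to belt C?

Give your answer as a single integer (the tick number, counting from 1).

Tick 1: prefer A, take drum from A; A=[jar,hinge] B=[beam,clip,tube] C=[drum]
Tick 2: prefer B, take beam from B; A=[jar,hinge] B=[clip,tube] C=[drum,beam]
Tick 3: prefer A, take jar from A; A=[hinge] B=[clip,tube] C=[drum,beam,jar]

Answer: 3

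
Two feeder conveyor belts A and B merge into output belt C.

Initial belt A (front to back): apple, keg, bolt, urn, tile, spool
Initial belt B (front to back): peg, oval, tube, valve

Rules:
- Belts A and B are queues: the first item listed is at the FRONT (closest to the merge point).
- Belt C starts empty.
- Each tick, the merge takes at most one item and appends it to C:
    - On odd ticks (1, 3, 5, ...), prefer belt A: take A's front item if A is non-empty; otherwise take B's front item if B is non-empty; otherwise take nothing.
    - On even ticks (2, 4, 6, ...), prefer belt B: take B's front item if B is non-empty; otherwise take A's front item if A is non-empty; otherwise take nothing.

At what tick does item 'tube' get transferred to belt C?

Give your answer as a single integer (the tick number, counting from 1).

Tick 1: prefer A, take apple from A; A=[keg,bolt,urn,tile,spool] B=[peg,oval,tube,valve] C=[apple]
Tick 2: prefer B, take peg from B; A=[keg,bolt,urn,tile,spool] B=[oval,tube,valve] C=[apple,peg]
Tick 3: prefer A, take keg from A; A=[bolt,urn,tile,spool] B=[oval,tube,valve] C=[apple,peg,keg]
Tick 4: prefer B, take oval from B; A=[bolt,urn,tile,spool] B=[tube,valve] C=[apple,peg,keg,oval]
Tick 5: prefer A, take bolt from A; A=[urn,tile,spool] B=[tube,valve] C=[apple,peg,keg,oval,bolt]
Tick 6: prefer B, take tube from B; A=[urn,tile,spool] B=[valve] C=[apple,peg,keg,oval,bolt,tube]

Answer: 6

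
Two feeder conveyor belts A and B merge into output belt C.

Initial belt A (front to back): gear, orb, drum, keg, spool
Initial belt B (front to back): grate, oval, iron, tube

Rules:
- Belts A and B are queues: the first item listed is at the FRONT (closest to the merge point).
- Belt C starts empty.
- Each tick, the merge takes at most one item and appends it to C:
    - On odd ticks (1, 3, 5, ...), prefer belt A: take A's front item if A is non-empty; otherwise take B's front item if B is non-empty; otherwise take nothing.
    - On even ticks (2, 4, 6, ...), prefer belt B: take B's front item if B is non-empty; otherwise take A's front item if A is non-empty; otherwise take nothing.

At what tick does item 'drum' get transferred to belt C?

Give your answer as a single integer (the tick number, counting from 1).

Tick 1: prefer A, take gear from A; A=[orb,drum,keg,spool] B=[grate,oval,iron,tube] C=[gear]
Tick 2: prefer B, take grate from B; A=[orb,drum,keg,spool] B=[oval,iron,tube] C=[gear,grate]
Tick 3: prefer A, take orb from A; A=[drum,keg,spool] B=[oval,iron,tube] C=[gear,grate,orb]
Tick 4: prefer B, take oval from B; A=[drum,keg,spool] B=[iron,tube] C=[gear,grate,orb,oval]
Tick 5: prefer A, take drum from A; A=[keg,spool] B=[iron,tube] C=[gear,grate,orb,oval,drum]

Answer: 5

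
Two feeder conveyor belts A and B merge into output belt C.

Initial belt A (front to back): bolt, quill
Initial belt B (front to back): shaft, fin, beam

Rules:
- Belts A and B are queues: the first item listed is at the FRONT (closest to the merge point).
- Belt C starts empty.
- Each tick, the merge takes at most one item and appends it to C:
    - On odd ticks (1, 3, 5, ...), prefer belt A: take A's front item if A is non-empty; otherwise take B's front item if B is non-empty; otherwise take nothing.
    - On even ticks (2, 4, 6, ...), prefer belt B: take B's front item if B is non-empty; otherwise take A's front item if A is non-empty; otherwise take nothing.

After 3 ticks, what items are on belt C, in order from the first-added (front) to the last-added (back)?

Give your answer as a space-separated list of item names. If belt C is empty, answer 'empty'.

Answer: bolt shaft quill

Derivation:
Tick 1: prefer A, take bolt from A; A=[quill] B=[shaft,fin,beam] C=[bolt]
Tick 2: prefer B, take shaft from B; A=[quill] B=[fin,beam] C=[bolt,shaft]
Tick 3: prefer A, take quill from A; A=[-] B=[fin,beam] C=[bolt,shaft,quill]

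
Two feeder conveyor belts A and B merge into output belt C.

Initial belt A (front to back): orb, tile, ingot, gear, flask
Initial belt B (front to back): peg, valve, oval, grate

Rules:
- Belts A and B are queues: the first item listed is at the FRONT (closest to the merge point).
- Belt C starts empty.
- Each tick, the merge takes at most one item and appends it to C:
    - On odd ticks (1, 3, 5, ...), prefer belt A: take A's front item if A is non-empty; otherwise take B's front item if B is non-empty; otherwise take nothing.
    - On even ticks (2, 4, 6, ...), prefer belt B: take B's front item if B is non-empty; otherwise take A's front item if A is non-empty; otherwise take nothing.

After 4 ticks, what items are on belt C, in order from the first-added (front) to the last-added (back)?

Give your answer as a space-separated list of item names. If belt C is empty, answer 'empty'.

Answer: orb peg tile valve

Derivation:
Tick 1: prefer A, take orb from A; A=[tile,ingot,gear,flask] B=[peg,valve,oval,grate] C=[orb]
Tick 2: prefer B, take peg from B; A=[tile,ingot,gear,flask] B=[valve,oval,grate] C=[orb,peg]
Tick 3: prefer A, take tile from A; A=[ingot,gear,flask] B=[valve,oval,grate] C=[orb,peg,tile]
Tick 4: prefer B, take valve from B; A=[ingot,gear,flask] B=[oval,grate] C=[orb,peg,tile,valve]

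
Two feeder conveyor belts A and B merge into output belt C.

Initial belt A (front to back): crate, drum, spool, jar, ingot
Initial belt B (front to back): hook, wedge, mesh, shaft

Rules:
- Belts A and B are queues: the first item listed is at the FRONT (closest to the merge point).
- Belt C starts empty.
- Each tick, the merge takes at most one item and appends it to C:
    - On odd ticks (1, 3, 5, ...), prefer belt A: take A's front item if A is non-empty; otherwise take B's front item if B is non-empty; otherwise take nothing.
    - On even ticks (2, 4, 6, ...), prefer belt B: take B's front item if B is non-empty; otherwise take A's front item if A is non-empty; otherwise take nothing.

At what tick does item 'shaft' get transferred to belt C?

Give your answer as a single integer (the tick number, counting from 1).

Answer: 8

Derivation:
Tick 1: prefer A, take crate from A; A=[drum,spool,jar,ingot] B=[hook,wedge,mesh,shaft] C=[crate]
Tick 2: prefer B, take hook from B; A=[drum,spool,jar,ingot] B=[wedge,mesh,shaft] C=[crate,hook]
Tick 3: prefer A, take drum from A; A=[spool,jar,ingot] B=[wedge,mesh,shaft] C=[crate,hook,drum]
Tick 4: prefer B, take wedge from B; A=[spool,jar,ingot] B=[mesh,shaft] C=[crate,hook,drum,wedge]
Tick 5: prefer A, take spool from A; A=[jar,ingot] B=[mesh,shaft] C=[crate,hook,drum,wedge,spool]
Tick 6: prefer B, take mesh from B; A=[jar,ingot] B=[shaft] C=[crate,hook,drum,wedge,spool,mesh]
Tick 7: prefer A, take jar from A; A=[ingot] B=[shaft] C=[crate,hook,drum,wedge,spool,mesh,jar]
Tick 8: prefer B, take shaft from B; A=[ingot] B=[-] C=[crate,hook,drum,wedge,spool,mesh,jar,shaft]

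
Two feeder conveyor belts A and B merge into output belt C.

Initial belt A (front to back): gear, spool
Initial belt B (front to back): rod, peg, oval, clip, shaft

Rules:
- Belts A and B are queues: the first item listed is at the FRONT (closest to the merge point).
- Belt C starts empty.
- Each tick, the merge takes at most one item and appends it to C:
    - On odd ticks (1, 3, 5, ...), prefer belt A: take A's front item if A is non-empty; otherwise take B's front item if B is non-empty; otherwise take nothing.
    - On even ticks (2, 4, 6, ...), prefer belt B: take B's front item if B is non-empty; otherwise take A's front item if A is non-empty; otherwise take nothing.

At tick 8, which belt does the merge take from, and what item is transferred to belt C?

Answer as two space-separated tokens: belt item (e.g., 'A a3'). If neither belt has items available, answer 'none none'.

Tick 1: prefer A, take gear from A; A=[spool] B=[rod,peg,oval,clip,shaft] C=[gear]
Tick 2: prefer B, take rod from B; A=[spool] B=[peg,oval,clip,shaft] C=[gear,rod]
Tick 3: prefer A, take spool from A; A=[-] B=[peg,oval,clip,shaft] C=[gear,rod,spool]
Tick 4: prefer B, take peg from B; A=[-] B=[oval,clip,shaft] C=[gear,rod,spool,peg]
Tick 5: prefer A, take oval from B; A=[-] B=[clip,shaft] C=[gear,rod,spool,peg,oval]
Tick 6: prefer B, take clip from B; A=[-] B=[shaft] C=[gear,rod,spool,peg,oval,clip]
Tick 7: prefer A, take shaft from B; A=[-] B=[-] C=[gear,rod,spool,peg,oval,clip,shaft]
Tick 8: prefer B, both empty, nothing taken; A=[-] B=[-] C=[gear,rod,spool,peg,oval,clip,shaft]

Answer: none none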